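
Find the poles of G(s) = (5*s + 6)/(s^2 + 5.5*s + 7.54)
Set denominator = 0: s^2 + 5.5*s + 7.54 = (s + 2.6)(s + 2.9) = 0 → Poles: -2.6, -2.9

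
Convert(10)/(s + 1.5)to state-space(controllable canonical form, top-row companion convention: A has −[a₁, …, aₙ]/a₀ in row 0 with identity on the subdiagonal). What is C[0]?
Reachable canonical form: C = numerator coefficients (right-aligned, zero-padded to length n).
num = 10, C = [[10]].
C[0] = 10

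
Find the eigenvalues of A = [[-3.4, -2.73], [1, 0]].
Eigenvalues solve det(λI - A) = 0.
Characteristic polynomial: λ^2 + 3.4*λ + 2.73 = 0.
Factor: (λ + 2.1)(λ + 1.3) = 0.
Roots: -1.3, -2.1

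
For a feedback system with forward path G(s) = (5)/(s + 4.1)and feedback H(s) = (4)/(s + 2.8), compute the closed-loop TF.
Closed-loop T = G/(1+GH).
Numerator: G_num * H_den = 5*s + 14.
Denominator: G_den * H_den + G_num * H_num = (s^2 + 6.9*s + 11.48) + (20) = s^2 + 6.9*s + 31.48.
T(s) = (5*s + 14)/(s^2 + 6.9*s + 31.48)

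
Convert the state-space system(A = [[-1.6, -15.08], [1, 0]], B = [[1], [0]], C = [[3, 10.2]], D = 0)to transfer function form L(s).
L(s) = C(sI - A)⁻¹B + D.
Characteristic polynomial det(sI - A) = s^2 + 1.6*s + 15.08.
Numerator from C·adj(sI-A)·B + D·det(sI-A) = 3*s + 10.2.
L(s) = (3*s + 10.2)/(s^2 + 1.6*s + 15.08)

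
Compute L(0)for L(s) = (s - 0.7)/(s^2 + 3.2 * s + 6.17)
DC gain = L(0) = num(0)/den(0) = -0.7/6.17 = -0.1135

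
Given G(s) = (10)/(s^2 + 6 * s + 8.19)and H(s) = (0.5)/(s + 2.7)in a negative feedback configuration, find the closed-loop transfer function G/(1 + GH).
Closed-loop T = G/(1+GH).
Numerator: G_num * H_den = 10*s + 27.
Denominator: G_den * H_den + G_num * H_num = (s^3 + 8.7*s^2 + 24.39*s + 22.113) + (5) = s^3 + 8.7*s^2 + 24.39*s + 27.113.
T(s) = (10*s + 27)/(s^3 + 8.7*s^2 + 24.39*s + 27.113)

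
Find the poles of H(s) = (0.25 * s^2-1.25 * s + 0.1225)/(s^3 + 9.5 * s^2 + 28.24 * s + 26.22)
Set denominator = 0: s^3 + 9.5*s^2 + 28.24*s + 26.22 = (s + 1.9)(s + 3)(s + 4.6) = 0 → Poles: -1.9, -3, -4.6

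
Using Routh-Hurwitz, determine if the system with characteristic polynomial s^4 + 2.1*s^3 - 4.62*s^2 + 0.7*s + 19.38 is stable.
Routh array:
s^4: [1, -4.62, 19.38]; s^3: [2.1, 0.7]; s^2: [-4.95333, 19.38]; s^1: [8.91629]; s^0: [19.38]
First column: [1, 2.1, -4.95333, 8.91629, 19.38]. Sign changes = 2.
No, unstable (2 RHP root(s))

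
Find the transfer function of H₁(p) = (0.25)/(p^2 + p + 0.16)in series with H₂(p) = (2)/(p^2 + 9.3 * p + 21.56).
Series: H = H₁ · H₂ = (n₁·n₂)/(d₁·d₂).
Num: n₁·n₂ = 0.5. Den: d₁·d₂ = p^4 + 10.3*p^3 + 31.02*p^2 + 23.048*p + 3.4496.
H(p) = (0.5)/(p^4 + 10.3*p^3 + 31.02*p^2 + 23.048*p + 3.4496)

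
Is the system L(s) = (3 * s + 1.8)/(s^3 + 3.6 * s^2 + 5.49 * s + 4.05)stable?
Denominator: s^3 + 3.6*s^2 + 5.49*s + 4.05 = (s + 1.8)(s^2 + 1.8*s + 2.25). Poles: -0.9 + 1.2j, -0.9 - 1.2j, -1.8. All Re(p)<0: Yes (stable)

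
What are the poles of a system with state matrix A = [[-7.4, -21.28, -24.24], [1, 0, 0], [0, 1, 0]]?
Eigenvalues solve det(λI - A) = 0.
Characteristic polynomial: λ^3 + 7.4*λ^2 + 21.28*λ + 24.24 = 0.
Factor: (λ + 3)(λ^2 + 4.4*λ + 8.08) = 0.
Roots: -2.2 + 1.8j, -2.2 - 1.8j, -3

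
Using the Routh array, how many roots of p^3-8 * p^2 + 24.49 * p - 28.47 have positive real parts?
Routh array:
p^3: [1, 24.49]; p^2: [-8, -28.47]; p^1: [20.93125]; p^0: [-28.47]
First column: [1, -8, 20.93125, -28.47]. Sign changes = RHP roots = 3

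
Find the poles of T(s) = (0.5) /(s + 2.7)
Set denominator = 0: s + 2.7 = 0 → Poles: -2.7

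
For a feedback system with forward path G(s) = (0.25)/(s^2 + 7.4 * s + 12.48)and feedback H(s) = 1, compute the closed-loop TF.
Closed-loop T = G/(1+GH).
Numerator: G_num * H_den = 0.25.
Denominator: G_den * H_den + G_num * H_num = (s^2 + 7.4*s + 12.48) + (0.25) = s^2 + 7.4*s + 12.73.
T(s) = (0.25)/(s^2 + 7.4*s + 12.73)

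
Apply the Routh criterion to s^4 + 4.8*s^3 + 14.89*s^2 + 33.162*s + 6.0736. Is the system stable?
Routh array:
s^4: [1, 14.89, 6.0736]; s^3: [4.8, 33.162]; s^2: [7.98125, 6.0736]; s^1: [29.5093]; s^0: [6.0736]
First column: [1, 4.8, 7.98125, 29.5093, 6.0736]. Sign changes = 0.
Yes, stable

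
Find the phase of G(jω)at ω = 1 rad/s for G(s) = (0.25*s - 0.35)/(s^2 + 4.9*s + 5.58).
Substitute s = j*1: G(j1) = -0.00840254 + 0.0635748j.
∠G(j1) = atan2(Im, Re) = atan2(0.0635748, -0.00840254) = 97.53°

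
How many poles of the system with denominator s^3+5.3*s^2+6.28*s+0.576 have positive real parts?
s^3 + 5.3*s^2 + 6.28*s + 0.576 = (s + 1.6)(s + 0.1)(s + 3.6). Poles: -0.1, -1.6, -3.6. RHP poles (Re>0): 0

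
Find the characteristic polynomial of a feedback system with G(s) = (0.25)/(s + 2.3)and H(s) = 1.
Characteristic poly = G_den * H_den + G_num * H_num = (s + 2.3) + (0.25) = s + 2.55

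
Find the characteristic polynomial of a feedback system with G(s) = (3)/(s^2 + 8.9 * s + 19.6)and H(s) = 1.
Characteristic poly = G_den * H_den + G_num * H_num = (s^2 + 8.9*s + 19.6) + (3) = s^2 + 8.9*s + 22.6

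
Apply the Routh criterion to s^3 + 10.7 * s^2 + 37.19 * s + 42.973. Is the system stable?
Routh array:
s^3: [1, 37.19]; s^2: [10.7, 42.973]; s^1: [33.1738]; s^0: [42.973]
First column: [1, 10.7, 33.1738, 42.973]. Sign changes = 0.
Yes, stable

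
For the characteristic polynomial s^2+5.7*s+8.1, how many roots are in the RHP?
s^2 + 5.7*s + 8.1 = (s + 2.7)(s + 3). Poles: -2.7, -3. RHP poles (Re>0): 0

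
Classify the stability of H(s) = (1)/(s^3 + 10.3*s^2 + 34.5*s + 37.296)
Denominator: s^3 + 10.3*s^2 + 34.5*s + 37.296 = (s + 3.7)(s + 2.4)(s + 4.2). Poles: -2.4, -3.7, -4.2. Stable (all poles in LHP)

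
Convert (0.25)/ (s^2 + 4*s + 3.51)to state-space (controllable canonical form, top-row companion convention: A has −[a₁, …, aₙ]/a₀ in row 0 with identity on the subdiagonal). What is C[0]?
Reachable canonical form: C = numerator coefficients (right-aligned, zero-padded to length n).
num = 0.25, C = [[0, 0.25]].
C[0] = 0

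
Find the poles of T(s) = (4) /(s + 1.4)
Set denominator = 0: s + 1.4 = 0 → Poles: -1.4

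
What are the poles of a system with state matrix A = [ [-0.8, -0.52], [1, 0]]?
Eigenvalues solve det(λI - A) = 0.
Characteristic polynomial: λ^2 + 0.8*λ + 0.52 = 0.
Roots: -0.4 + 0.6j, -0.4 - 0.6j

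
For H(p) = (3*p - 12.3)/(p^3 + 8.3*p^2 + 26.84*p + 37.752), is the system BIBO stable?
Denominator: p^3 + 8.3*p^2 + 26.84*p + 37.752 = (p + 3.9)(p^2 + 4.4*p + 9.68). Poles: -2.2 + 2.2j, -2.2 - 2.2j, -3.9. All Re(p)<0: Yes (stable)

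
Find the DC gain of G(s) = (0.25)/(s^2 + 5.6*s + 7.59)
DC gain = G(0) = num(0)/den(0) = 0.25/7.59 = 0.03294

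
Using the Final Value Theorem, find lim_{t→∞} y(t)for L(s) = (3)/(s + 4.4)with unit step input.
FVT: lim_{t→∞} y(t) = lim_{s→0} s*Y(s) where Y(s) = L(s)/s.
= lim_{s→0} L(s) = L(0) = num(0)/den(0) = 3/4.4 = 0.6818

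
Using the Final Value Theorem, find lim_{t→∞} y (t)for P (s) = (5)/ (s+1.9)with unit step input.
FVT: lim_{t→∞} y(t) = lim_{s→0} s*Y(s) where Y(s) = P(s)/s.
= lim_{s→0} P(s) = P(0) = num(0)/den(0) = 5/1.9 = 2.632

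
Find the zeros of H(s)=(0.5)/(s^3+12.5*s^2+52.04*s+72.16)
Numerator is a nonzero constant (0.5) → Zeros: none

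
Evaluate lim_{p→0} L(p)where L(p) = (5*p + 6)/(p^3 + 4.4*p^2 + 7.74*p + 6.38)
DC gain = L(0) = num(0)/den(0) = 6/6.38 = 0.9404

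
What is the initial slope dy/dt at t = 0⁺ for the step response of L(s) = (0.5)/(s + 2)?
IVT: y'(0⁺) = lim_{s→∞} s²·Y(s) = lim_{s→∞} s·L(s).
deg(num) = 0, deg(den) = 1, relative degree = 1, so s·L(s) → (leading num)/(leading den) = 0.5/1 = 0.5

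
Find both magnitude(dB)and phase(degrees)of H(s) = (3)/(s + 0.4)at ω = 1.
Substitute s = j*1: H(j1) = 1.03448 - 2.58621j.
|H| = 20*log₁₀(sqrt(Re²+Im²)) = 8.90 dB.
∠H = atan2(Im, Re) = -68.20°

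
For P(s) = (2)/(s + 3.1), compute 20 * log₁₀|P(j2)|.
Substitute s = j*2: P(j2) = 0.455547 - 0.293902j.
|P(j2)| = sqrt(Re² + Im²) = 0.5421.
20*log₁₀(0.5421) = -5.32 dB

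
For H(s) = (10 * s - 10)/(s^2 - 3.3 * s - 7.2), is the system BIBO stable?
Denominator: s^2 - 3.3*s - 7.2 = (s - 4.8)(s + 1.5). Poles: -1.5, 4.8. All Re(p)<0: No (unstable)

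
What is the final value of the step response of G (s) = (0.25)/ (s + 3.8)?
FVT: lim_{t→∞} y(t) = lim_{s→0} s*Y(s) where Y(s) = G(s)/s.
= lim_{s→0} G(s) = G(0) = num(0)/den(0) = 0.25/3.8 = 0.06579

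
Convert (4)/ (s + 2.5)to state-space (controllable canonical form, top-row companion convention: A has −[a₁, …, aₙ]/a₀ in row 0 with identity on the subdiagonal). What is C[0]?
Reachable canonical form: C = numerator coefficients (right-aligned, zero-padded to length n).
num = 4, C = [[4]].
C[0] = 4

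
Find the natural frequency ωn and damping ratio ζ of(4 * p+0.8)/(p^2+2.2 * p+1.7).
Underdamped: complex pole -1.1 + 0.7j. ωn = |pole| = 1.304, ζ = -Re(pole)/ωn = 0.8437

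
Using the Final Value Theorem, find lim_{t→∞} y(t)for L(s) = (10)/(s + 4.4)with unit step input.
FVT: lim_{t→∞} y(t) = lim_{s→0} s*Y(s) where Y(s) = L(s)/s.
= lim_{s→0} L(s) = L(0) = num(0)/den(0) = 10/4.4 = 2.273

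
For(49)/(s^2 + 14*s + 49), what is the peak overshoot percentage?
Standard form: ωn²/(s²+2ζωn·s+ωn²) → ωn = 7, ζ = 1.
ζ ≥ 1, so the response is non-oscillatory: peak overshoot = 0%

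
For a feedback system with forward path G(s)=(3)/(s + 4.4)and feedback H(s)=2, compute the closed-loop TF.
Closed-loop T = G/(1+GH).
Numerator: G_num * H_den = 3.
Denominator: G_den * H_den + G_num * H_num = (s + 4.4) + (6) = s + 10.4.
T(s) = (3)/(s + 10.4)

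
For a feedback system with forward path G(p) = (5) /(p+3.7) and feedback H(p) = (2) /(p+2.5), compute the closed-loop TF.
Closed-loop T = G/(1+GH).
Numerator: G_num * H_den = 5*p + 12.5.
Denominator: G_den * H_den + G_num * H_num = (p^2 + 6.2*p + 9.25) + (10) = p^2 + 6.2*p + 19.25.
T(p) = (5*p + 12.5)/(p^2 + 6.2*p + 19.25)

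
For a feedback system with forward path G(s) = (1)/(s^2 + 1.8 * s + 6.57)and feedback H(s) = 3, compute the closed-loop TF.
Closed-loop T = G/(1+GH).
Numerator: G_num * H_den = 1.
Denominator: G_den * H_den + G_num * H_num = (s^2 + 1.8*s + 6.57) + (3) = s^2 + 1.8*s + 9.57.
T(s) = (1)/(s^2 + 1.8*s + 9.57)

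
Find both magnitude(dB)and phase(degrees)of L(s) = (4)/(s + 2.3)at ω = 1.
Substitute s = j*1: L(j1) = 1.46264 - 0.63593j.
|L| = 20*log₁₀(sqrt(Re²+Im²)) = 4.05 dB.
∠L = atan2(Im, Re) = -23.50°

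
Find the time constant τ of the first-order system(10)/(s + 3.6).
First-order system: τ = -1/pole. Pole = -3.6. τ = -1/(-3.6) = 0.2778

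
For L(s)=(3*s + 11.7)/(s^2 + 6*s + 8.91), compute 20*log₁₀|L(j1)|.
Substitute s = j*1: L(j1) = 1.12153 - 0.471451j.
|L(j1)| = sqrt(Re² + Im²) = 1.217.
20*log₁₀(1.217) = 1.70 dB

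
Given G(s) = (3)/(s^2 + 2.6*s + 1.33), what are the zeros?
Numerator is a nonzero constant (3) → Zeros: none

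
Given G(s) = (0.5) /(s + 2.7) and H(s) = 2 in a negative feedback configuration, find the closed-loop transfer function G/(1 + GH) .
Closed-loop T = G/(1+GH).
Numerator: G_num * H_den = 0.5.
Denominator: G_den * H_den + G_num * H_num = (s + 2.7) + (1) = s + 3.7.
T(s) = (0.5)/(s + 3.7)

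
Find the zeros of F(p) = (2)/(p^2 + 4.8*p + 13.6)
Numerator is a nonzero constant (2) → Zeros: none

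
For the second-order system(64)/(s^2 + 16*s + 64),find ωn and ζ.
Standard form: ωn²/(s²+2ζωn·s+ωn²).
const=64=ωn² → ωn=8, s coeff=16=2ζωn → ζ=1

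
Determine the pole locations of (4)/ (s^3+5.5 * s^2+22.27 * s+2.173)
Set denominator = 0: s^3 + 5.5*s^2 + 22.27*s + 2.173 = (s + 0.1)(s^2 + 5.4*s + 21.73) = 0 → Poles: -0.1, -2.7 + 3.8j, -2.7 - 3.8j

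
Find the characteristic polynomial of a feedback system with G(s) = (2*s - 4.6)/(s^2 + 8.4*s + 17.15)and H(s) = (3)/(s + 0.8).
Characteristic poly = G_den * H_den + G_num * H_num = (s^3 + 9.2*s^2 + 23.87*s + 13.72) + (6*s - 13.8) = s^3 + 9.2*s^2 + 29.87*s - 0.08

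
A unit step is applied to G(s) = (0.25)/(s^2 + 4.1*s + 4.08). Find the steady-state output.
FVT: lim_{t→∞} y(t) = lim_{s→0} s*Y(s) where Y(s) = G(s)/s.
= lim_{s→0} G(s) = G(0) = num(0)/den(0) = 0.25/4.08 = 0.06127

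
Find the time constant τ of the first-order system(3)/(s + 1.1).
First-order system: τ = -1/pole. Pole = -1.1. τ = -1/(-1.1) = 0.9091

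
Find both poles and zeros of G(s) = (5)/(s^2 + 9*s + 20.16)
Set denominator = 0: s^2 + 9*s + 20.16 = (s + 4.2)(s + 4.8) = 0 → Poles: -4.2, -4.8
Numerator is a nonzero constant (5) → Zeros: none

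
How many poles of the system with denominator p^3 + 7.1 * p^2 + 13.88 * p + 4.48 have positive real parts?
p^3 + 7.1*p^2 + 13.88*p + 4.48 = (p + 3.5)(p + 3.2)(p + 0.4). Poles: -0.4, -3.2, -3.5. RHP poles (Re>0): 0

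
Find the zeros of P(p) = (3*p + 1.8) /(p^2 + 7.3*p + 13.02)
Set numerator = 0: 3*p + 1.8 = 0 → Zeros: -0.6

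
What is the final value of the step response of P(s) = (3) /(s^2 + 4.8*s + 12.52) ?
FVT: lim_{t→∞} y(t) = lim_{s→0} s*Y(s) where Y(s) = P(s)/s.
= lim_{s→0} P(s) = P(0) = num(0)/den(0) = 3/12.52 = 0.2396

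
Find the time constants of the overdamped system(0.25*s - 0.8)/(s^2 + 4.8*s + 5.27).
Overdamped: real poles at -1.7, -3.1. τ = -1/pole → τ₁ = 0.5882, τ₂ = 0.3226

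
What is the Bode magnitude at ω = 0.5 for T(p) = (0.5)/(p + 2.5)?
Substitute p = j*0.5: T(j0.5) = 0.192308 - 0.0384615j.
|T(j0.5)| = sqrt(Re² + Im²) = 0.1961.
20*log₁₀(0.1961) = -14.15 dB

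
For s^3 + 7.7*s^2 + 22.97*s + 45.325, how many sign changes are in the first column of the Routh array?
Routh array:
s^3: [1, 22.97]; s^2: [7.7, 45.325]; s^1: [17.0836]; s^0: [45.325]
First column: [1, 7.7, 17.0836, 45.325]. Sign changes = 0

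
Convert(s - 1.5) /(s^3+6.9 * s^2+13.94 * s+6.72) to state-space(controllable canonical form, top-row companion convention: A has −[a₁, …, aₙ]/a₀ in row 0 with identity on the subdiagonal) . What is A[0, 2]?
Reachable canonical form for den = s^3 + 6.9*s^2 + 13.94*s + 6.72: top row of A = -[a₁,a₂,...,aₙ]/a₀, ones on the subdiagonal, zeros elsewhere.
A = [[-6.9, -13.94, -6.72], [1, 0, 0], [0, 1, 0]].
A[0,2] = -6.72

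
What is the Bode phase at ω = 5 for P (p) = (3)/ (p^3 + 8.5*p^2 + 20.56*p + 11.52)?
Substitute p = j*5: P(j5) = -0.0147469 + 0.00162893j.
∠P(j5) = atan2(Im, Re) = atan2(0.00162893, -0.0147469) = 173.70° (principal value).
Summing the individual angle contributions Σ∠(j5 − zᵢ) − Σ∠(j5 − pₖ) over the 0 zero(s) and 3 pole(s), each followed continuously from ω = 0 (DC phase referenced to (−180°, 180°]), gives -186.30°, i.e. the principal value - 360°. Continuous Bode phase = -186.30°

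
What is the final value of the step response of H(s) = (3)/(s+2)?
FVT: lim_{t→∞} y(t) = lim_{s→0} s*Y(s) where Y(s) = H(s)/s.
= lim_{s→0} H(s) = H(0) = num(0)/den(0) = 3/2 = 1.5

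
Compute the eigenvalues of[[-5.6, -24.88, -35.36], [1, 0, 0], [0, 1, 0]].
Eigenvalues solve det(λI - A) = 0.
Characteristic polynomial: λ^3 + 5.6*λ^2 + 24.88*λ + 35.36 = 0.
Factor: (λ + 2)(λ^2 + 3.6*λ + 17.68) = 0.
Roots: -1.8 + 3.8j, -1.8 - 3.8j, -2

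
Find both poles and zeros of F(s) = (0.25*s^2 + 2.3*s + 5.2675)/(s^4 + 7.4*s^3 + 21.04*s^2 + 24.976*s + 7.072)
Set denominator = 0: s^4 + 7.4*s^3 + 21.04*s^2 + 24.976*s + 7.072 = (s + 0.4)(s + 2.6)(s^2 + 4.4*s + 6.8) = 0 → Poles: -0.4, -2.2 + 1.4j, -2.2 - 1.4j, -2.6
Set numerator = 0: 0.25*s^2 + 2.3*s + 5.2675 = 0.25*(s + 4.3)(s + 4.9) = 0 → Zeros: -4.3, -4.9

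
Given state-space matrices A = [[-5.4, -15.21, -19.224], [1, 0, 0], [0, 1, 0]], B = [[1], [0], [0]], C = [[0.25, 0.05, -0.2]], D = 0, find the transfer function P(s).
P(s) = C(sI - A)⁻¹B + D.
Characteristic polynomial det(sI - A) = s^3 + 5.4*s^2 + 15.21*s + 19.224.
Numerator from C·adj(sI-A)·B + D·det(sI-A) = 0.25*s^2 + 0.05*s - 0.2.
P(s) = (0.25*s^2 + 0.05*s - 0.2)/(s^3 + 5.4*s^2 + 15.21*s + 19.224)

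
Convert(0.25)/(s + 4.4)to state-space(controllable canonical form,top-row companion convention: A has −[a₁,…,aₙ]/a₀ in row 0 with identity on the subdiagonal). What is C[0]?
Reachable canonical form: C = numerator coefficients (right-aligned, zero-padded to length n).
num = 0.25, C = [[0.25]].
C[0] = 0.25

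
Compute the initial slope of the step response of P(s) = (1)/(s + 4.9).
IVT: y'(0⁺) = lim_{s→∞} s²·Y(s) = lim_{s→∞} s·P(s).
deg(num) = 0, deg(den) = 1, relative degree = 1, so s·P(s) → (leading num)/(leading den) = 1/1 = 1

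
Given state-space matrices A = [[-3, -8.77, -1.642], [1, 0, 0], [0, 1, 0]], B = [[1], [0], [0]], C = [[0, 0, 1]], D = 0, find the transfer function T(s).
T(s) = C(sI - A)⁻¹B + D.
Characteristic polynomial det(sI - A) = s^3 + 3*s^2 + 8.77*s + 1.642.
Numerator from C·adj(sI-A)·B + D·det(sI-A) = 1.
T(s) = (1)/(s^3 + 3*s^2 + 8.77*s + 1.642)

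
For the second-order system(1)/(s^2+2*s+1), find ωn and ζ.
Standard form: ωn²/(s²+2ζωn·s+ωn²).
const=1=ωn² → ωn=1, s coeff=2=2ζωn → ζ=1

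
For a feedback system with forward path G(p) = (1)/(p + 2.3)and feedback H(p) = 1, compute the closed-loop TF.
Closed-loop T = G/(1+GH).
Numerator: G_num * H_den = 1.
Denominator: G_den * H_den + G_num * H_num = (p + 2.3) + (1) = p + 3.3.
T(p) = (1)/(p + 3.3)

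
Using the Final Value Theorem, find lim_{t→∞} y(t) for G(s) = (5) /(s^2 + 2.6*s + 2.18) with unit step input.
FVT: lim_{t→∞} y(t) = lim_{s→0} s*Y(s) where Y(s) = G(s)/s.
= lim_{s→0} G(s) = G(0) = num(0)/den(0) = 5/2.18 = 2.294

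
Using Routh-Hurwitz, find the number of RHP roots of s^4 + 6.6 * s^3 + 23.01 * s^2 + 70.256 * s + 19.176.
Routh array:
s^4: [1, 23.01, 19.176]; s^3: [6.6, 70.256]; s^2: [12.3652, 19.176]; s^1: [60.0207]; s^0: [19.176]
First column: [1, 6.6, 12.3652, 60.0207, 19.176]. Sign changes = RHP roots = 0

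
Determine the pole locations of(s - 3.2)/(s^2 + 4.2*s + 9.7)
Set denominator = 0: s^2 + 4.2*s + 9.7 = 0 → Poles: -2.1 + 2.3j, -2.1 - 2.3j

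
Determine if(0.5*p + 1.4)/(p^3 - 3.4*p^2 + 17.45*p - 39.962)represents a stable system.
Denominator: p^3 - 3.4*p^2 + 17.45*p - 39.962 = (p - 2.6)(p^2 - 0.8*p + 15.37). Poles: 0.4 + 3.9j, 0.4 - 3.9j, 2.6. All Re(p)<0: No (unstable)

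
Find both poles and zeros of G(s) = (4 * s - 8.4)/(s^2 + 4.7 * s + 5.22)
Set denominator = 0: s^2 + 4.7*s + 5.22 = (s + 2.9)(s + 1.8) = 0 → Poles: -1.8, -2.9
Set numerator = 0: 4*s - 8.4 = 0 → Zeros: 2.1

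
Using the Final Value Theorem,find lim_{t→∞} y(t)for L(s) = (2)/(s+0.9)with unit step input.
FVT: lim_{t→∞} y(t) = lim_{s→0} s*Y(s) where Y(s) = L(s)/s.
= lim_{s→0} L(s) = L(0) = num(0)/den(0) = 2/0.9 = 2.222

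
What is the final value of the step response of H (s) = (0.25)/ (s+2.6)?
FVT: lim_{t→∞} y(t) = lim_{s→0} s*Y(s) where Y(s) = H(s)/s.
= lim_{s→0} H(s) = H(0) = num(0)/den(0) = 0.25/2.6 = 0.09615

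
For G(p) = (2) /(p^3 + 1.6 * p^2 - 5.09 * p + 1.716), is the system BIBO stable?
Denominator: p^3 + 1.6*p^2 - 5.09*p + 1.716 = (p - 1.3)(p - 0.4)(p + 3.3). Poles: -3.3, 0.4, 1.3. All Re(p)<0: No (unstable)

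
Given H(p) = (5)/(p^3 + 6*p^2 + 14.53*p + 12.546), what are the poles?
Set denominator = 0: p^3 + 6*p^2 + 14.53*p + 12.546 = (p + 1.8)(p^2 + 4.2*p + 6.97) = 0 → Poles: -1.8, -2.1 + 1.6j, -2.1 - 1.6j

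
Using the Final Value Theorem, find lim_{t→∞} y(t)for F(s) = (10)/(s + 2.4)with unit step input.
FVT: lim_{t→∞} y(t) = lim_{s→0} s*Y(s) where Y(s) = F(s)/s.
= lim_{s→0} F(s) = F(0) = num(0)/den(0) = 10/2.4 = 4.167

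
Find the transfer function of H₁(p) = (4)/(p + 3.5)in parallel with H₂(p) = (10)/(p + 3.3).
Parallel: H = H₁ + H₂ = (n₁·d₂ + n₂·d₁)/(d₁·d₂).
n₁·d₂ = 4*p + 13.2. n₂·d₁ = 10*p + 35. Sum = 14*p + 48.2. d₁·d₂ = p^2 + 6.8*p + 11.55.
H(p) = (14*p + 48.2)/(p^2 + 6.8*p + 11.55)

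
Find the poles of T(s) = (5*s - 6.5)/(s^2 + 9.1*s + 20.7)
Set denominator = 0: s^2 + 9.1*s + 20.7 = (s + 4.6)(s + 4.5) = 0 → Poles: -4.5, -4.6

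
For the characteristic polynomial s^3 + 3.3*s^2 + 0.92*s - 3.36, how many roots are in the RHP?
s^3 + 3.3*s^2 + 0.92*s - 3.36 = (s - 0.8)(s + 2.1)(s + 2). Poles: -2, -2.1, 0.8. RHP poles (Re>0): 1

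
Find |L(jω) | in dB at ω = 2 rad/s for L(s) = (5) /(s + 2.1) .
Substitute s = j*2: L(j2) = 1.24851 - 1.18906j.
|L(j2)| = sqrt(Re² + Im²) = 1.724.
20*log₁₀(1.724) = 4.73 dB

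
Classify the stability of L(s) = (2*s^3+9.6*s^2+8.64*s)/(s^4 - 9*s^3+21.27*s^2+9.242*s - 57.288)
Denominator: s^4 - 9*s^3 + 21.27*s^2 + 9.242*s - 57.288 = (s - 4)(s + 1.4)(s - 3.1)(s - 3.3). Poles: -1.4, 3.1, 3.3, 4. Unstable (3 pole(s) in RHP)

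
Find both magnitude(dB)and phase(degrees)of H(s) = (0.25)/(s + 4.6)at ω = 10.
Substitute s = j*10: H(j10) = 0.00949158 - 0.0206339j.
|H| = 20*log₁₀(sqrt(Re²+Im²)) = -32.87 dB.
∠H = atan2(Im, Re) = -65.30°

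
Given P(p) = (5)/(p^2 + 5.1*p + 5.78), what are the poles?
Set denominator = 0: p^2 + 5.1*p + 5.78 = (p + 3.4)(p + 1.7) = 0 → Poles: -1.7, -3.4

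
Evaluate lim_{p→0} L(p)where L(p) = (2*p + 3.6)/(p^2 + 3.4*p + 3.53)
DC gain = L(0) = num(0)/den(0) = 3.6/3.53 = 1.02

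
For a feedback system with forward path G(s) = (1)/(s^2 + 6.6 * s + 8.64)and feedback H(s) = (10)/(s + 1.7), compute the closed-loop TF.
Closed-loop T = G/(1+GH).
Numerator: G_num * H_den = s + 1.7.
Denominator: G_den * H_den + G_num * H_num = (s^3 + 8.3*s^2 + 19.86*s + 14.688) + (10) = s^3 + 8.3*s^2 + 19.86*s + 24.688.
T(s) = (s + 1.7)/(s^3 + 8.3*s^2 + 19.86*s + 24.688)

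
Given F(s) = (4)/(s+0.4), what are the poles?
Set denominator = 0: s + 0.4 = 0 → Poles: -0.4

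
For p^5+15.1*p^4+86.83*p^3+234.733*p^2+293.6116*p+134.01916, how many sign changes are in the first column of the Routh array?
Routh array:
p^5: [1, 86.83, 293.6116]; p^4: [15.1, 234.733, 134.01916]; p^3: [71.2848, 284.736]; p^2: [174.418, 134.01916]; p^1: [229.963]; p^0: [134.01916]
First column: [1, 15.1, 71.2848, 174.418, 229.963, 134.01916]. Sign changes = 0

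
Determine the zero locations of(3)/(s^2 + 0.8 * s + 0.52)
Numerator is a nonzero constant (3) → Zeros: none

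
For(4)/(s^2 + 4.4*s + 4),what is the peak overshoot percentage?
Standard form: ωn²/(s²+2ζωn·s+ωn²) → ωn = 2, ζ = 1.1.
ζ ≥ 1, so the response is non-oscillatory: peak overshoot = 0%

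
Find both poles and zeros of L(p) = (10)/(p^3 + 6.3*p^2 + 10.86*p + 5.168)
Set denominator = 0: p^3 + 6.3*p^2 + 10.86*p + 5.168 = (p + 0.8)(p + 3.8)(p + 1.7) = 0 → Poles: -0.8, -1.7, -3.8
Numerator is a nonzero constant (10) → Zeros: none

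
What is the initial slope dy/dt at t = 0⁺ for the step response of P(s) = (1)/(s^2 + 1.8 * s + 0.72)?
IVT: y'(0⁺) = lim_{s→∞} s²·Y(s) = lim_{s→∞} s·P(s).
deg(num) = 0, deg(den) = 2, relative degree = 2 ≥ 2, so s·P(s) → 0. Initial slope = 0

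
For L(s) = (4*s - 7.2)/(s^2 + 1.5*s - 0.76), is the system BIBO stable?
Denominator: s^2 + 1.5*s - 0.76 = (s - 0.4)(s + 1.9). Poles: -1.9, 0.4. All Re(p)<0: No (unstable)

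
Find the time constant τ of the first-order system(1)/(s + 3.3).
First-order system: τ = -1/pole. Pole = -3.3. τ = -1/(-3.3) = 0.303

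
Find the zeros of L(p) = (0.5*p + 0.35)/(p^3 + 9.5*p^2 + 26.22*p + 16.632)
Set numerator = 0: 0.5*p + 0.35 = 0 → Zeros: -0.7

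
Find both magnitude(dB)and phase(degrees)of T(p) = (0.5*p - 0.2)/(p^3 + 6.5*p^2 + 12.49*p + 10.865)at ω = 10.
Substitute p = j*10: T(j10) = -0.00361722 - 0.0028704j.
|T| = 20*log₁₀(sqrt(Re²+Im²)) = -46.71 dB.
∠T = atan2(Im, Re) = -141.57°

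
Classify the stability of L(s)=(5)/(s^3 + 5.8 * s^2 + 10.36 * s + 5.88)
Denominator: s^3 + 5.8*s^2 + 10.36*s + 5.88 = (s + 1.4)(s + 1.4)(s + 3). Poles: -1.4, -1.4, -3. Stable (all poles in LHP)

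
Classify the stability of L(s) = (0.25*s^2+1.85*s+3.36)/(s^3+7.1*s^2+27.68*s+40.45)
Denominator: s^3 + 7.1*s^2 + 27.68*s + 40.45 = (s + 2.5)(s^2 + 4.6*s + 16.18). Poles: -2.3 + 3.3j, -2.3 - 3.3j, -2.5. Stable (all poles in LHP)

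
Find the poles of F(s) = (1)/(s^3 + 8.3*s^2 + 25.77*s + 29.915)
Set denominator = 0: s^3 + 8.3*s^2 + 25.77*s + 29.915 = (s + 3.1)(s^2 + 5.2*s + 9.65) = 0 → Poles: -2.6 + 1.7j, -2.6 - 1.7j, -3.1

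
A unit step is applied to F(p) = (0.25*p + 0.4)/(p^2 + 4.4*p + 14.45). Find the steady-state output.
FVT: lim_{t→∞} y(t) = lim_{p→0} p*Y(p) where Y(p) = F(p)/p.
= lim_{p→0} F(p) = F(0) = num(0)/den(0) = 0.4/14.45 = 0.02768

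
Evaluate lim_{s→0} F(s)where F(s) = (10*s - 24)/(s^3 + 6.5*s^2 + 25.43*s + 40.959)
DC gain = F(0) = num(0)/den(0) = -24/40.959 = -0.586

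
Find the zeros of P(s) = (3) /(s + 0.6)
Numerator is a nonzero constant (3) → Zeros: none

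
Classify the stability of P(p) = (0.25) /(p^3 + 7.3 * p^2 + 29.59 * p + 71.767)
Denominator: p^3 + 7.3*p^2 + 29.59*p + 71.767 = (p + 4.3)(p^2 + 3*p + 16.69). Poles: -1.5 + 3.8j, -1.5 - 3.8j, -4.3. Stable (all poles in LHP)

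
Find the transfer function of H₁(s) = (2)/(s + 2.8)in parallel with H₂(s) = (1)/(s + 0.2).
Parallel: H = H₁ + H₂ = (n₁·d₂ + n₂·d₁)/(d₁·d₂).
n₁·d₂ = 2*s + 0.4. n₂·d₁ = s + 2.8. Sum = 3*s + 3.2. d₁·d₂ = s^2 + 3*s + 0.56.
H(s) = (3*s + 3.2)/(s^2 + 3*s + 0.56)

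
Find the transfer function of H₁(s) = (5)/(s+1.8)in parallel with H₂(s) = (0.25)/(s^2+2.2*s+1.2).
Parallel: H = H₁ + H₂ = (n₁·d₂ + n₂·d₁)/(d₁·d₂).
n₁·d₂ = 5*s^2 + 11*s + 6. n₂·d₁ = 0.25*s + 0.45. Sum = 5*s^2 + 11.25*s + 6.45. d₁·d₂ = s^3 + 4*s^2 + 5.16*s + 2.16.
H(s) = (5*s^2 + 11.25*s + 6.45)/(s^3 + 4*s^2 + 5.16*s + 2.16)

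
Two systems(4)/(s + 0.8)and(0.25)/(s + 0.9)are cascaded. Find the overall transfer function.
Series: H = H₁ · H₂ = (n₁·n₂)/(d₁·d₂).
Num: n₁·n₂ = 1. Den: d₁·d₂ = s^2 + 1.7*s + 0.72.
H(s) = (1)/(s^2 + 1.7*s + 0.72)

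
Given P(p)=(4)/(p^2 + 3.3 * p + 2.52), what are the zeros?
Numerator is a nonzero constant (4) → Zeros: none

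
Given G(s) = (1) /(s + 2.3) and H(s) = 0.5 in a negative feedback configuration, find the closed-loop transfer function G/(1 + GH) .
Closed-loop T = G/(1+GH).
Numerator: G_num * H_den = 1.
Denominator: G_den * H_den + G_num * H_num = (s + 2.3) + (0.5) = s + 2.8.
T(s) = (1)/(s + 2.8)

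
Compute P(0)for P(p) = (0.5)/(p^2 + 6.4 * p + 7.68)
DC gain = P(0) = num(0)/den(0) = 0.5/7.68 = 0.0651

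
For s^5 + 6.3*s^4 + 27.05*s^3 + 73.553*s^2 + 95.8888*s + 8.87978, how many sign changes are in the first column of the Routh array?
Routh array:
s^5: [1, 27.05, 95.8888]; s^4: [6.3, 73.553, 8.87978]; s^3: [15.3749, 94.4793]; s^2: [34.8393, 8.87978]; s^1: [90.5606]; s^0: [8.87978]
First column: [1, 6.3, 15.3749, 34.8393, 90.5606, 8.87978]. Sign changes = 0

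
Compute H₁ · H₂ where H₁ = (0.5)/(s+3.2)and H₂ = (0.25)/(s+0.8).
Series: H = H₁ · H₂ = (n₁·n₂)/(d₁·d₂).
Num: n₁·n₂ = 0.125. Den: d₁·d₂ = s^2 + 4*s + 2.56.
H(s) = (0.125)/(s^2 + 4*s + 2.56)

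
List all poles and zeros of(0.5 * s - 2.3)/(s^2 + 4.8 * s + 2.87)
Set denominator = 0: s^2 + 4.8*s + 2.87 = (s + 4.1)(s + 0.7) = 0 → Poles: -0.7, -4.1
Set numerator = 0: 0.5*s - 2.3 = 0 → Zeros: 4.6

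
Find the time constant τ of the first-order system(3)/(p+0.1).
First-order system: τ = -1/pole. Pole = -0.1. τ = -1/(-0.1) = 10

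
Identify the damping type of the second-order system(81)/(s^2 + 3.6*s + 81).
Standard form: ωn²/(s²+2ζωn·s+ωn²) gives ωn=9, ζ=0.2.
Underdamped (ζ = 0.2 < 1)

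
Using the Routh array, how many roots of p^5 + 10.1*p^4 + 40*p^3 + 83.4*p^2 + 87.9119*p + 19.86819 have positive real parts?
Routh array:
p^5: [1, 40, 87.9119]; p^4: [10.1, 83.4, 19.86819]; p^3: [31.7426, 85.9448]; p^2: [56.0537, 19.86819]; p^1: [74.6936]; p^0: [19.86819]
First column: [1, 10.1, 31.7426, 56.0537, 74.6936, 19.86819]. Sign changes = RHP roots = 0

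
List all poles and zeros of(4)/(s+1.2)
Set denominator = 0: s + 1.2 = 0 → Poles: -1.2
Numerator is a nonzero constant (4) → Zeros: none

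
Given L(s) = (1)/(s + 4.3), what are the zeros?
Numerator is a nonzero constant (1) → Zeros: none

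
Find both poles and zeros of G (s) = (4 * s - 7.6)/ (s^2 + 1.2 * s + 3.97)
Set denominator = 0: s^2 + 1.2*s + 3.97 = 0 → Poles: -0.6 + 1.9j, -0.6 - 1.9j
Set numerator = 0: 4*s - 7.6 = 0 → Zeros: 1.9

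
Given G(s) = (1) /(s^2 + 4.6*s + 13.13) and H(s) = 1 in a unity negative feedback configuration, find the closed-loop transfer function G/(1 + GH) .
Closed-loop T = G/(1+GH).
Numerator: G_num * H_den = 1.
Denominator: G_den * H_den + G_num * H_num = (s^2 + 4.6*s + 13.13) + (1) = s^2 + 4.6*s + 14.13.
T(s) = (1)/(s^2 + 4.6*s + 14.13)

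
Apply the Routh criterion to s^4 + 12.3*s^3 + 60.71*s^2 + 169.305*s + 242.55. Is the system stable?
Routh array:
s^4: [1, 60.71, 242.55]; s^3: [12.3, 169.305]; s^2: [46.9454, 242.55]; s^1: [105.755]; s^0: [242.55]
First column: [1, 12.3, 46.9454, 105.755, 242.55]. Sign changes = 0.
Yes, stable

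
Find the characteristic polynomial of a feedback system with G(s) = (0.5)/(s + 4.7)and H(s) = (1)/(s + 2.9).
Characteristic poly = G_den * H_den + G_num * H_num = (s^2 + 7.6*s + 13.63) + (0.5) = s^2 + 7.6*s + 14.13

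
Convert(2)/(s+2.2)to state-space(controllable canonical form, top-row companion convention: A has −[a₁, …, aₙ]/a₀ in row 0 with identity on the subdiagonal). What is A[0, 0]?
Reachable canonical form for den = s + 2.2: top row of A = -[a₁,a₂,...,aₙ]/a₀, ones on the subdiagonal, zeros elsewhere.
A = [[-2.2]].
A[0,0] = -2.2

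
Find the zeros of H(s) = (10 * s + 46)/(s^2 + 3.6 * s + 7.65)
Set numerator = 0: 10*s + 46 = 0 → Zeros: -4.6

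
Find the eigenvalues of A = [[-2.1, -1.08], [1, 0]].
Eigenvalues solve det(λI - A) = 0.
Characteristic polynomial: λ^2 + 2.1*λ + 1.08 = 0.
Factor: (λ + 0.9)(λ + 1.2) = 0.
Roots: -0.9, -1.2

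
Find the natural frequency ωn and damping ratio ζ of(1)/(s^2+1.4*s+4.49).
Underdamped: complex pole -0.7 + 2j. ωn = |pole| = 2.119, ζ = -Re(pole)/ωn = 0.3304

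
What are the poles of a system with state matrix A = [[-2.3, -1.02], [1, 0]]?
Eigenvalues solve det(λI - A) = 0.
Characteristic polynomial: λ^2 + 2.3*λ + 1.02 = 0.
Factor: (λ + 1.7)(λ + 0.6) = 0.
Roots: -0.6, -1.7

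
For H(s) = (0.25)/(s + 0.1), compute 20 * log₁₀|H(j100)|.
Substitute s = j*100: H(j100) = 2.5e-06 - 0.0025j.
|H(j100)| = sqrt(Re² + Im²) = 0.0025.
20*log₁₀(0.0025) = -52.04 dB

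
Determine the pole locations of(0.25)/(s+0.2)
Set denominator = 0: s + 0.2 = 0 → Poles: -0.2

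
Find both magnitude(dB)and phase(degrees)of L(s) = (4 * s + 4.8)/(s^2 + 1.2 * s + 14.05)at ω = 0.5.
Substitute s = j*0.5: L(j0.5) = 0.353459 + 0.12956j.
|L| = 20*log₁₀(sqrt(Re²+Im²)) = -8.49 dB.
∠L = atan2(Im, Re) = 20.13°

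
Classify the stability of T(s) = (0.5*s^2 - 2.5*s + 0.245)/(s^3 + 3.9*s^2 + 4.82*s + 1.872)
Denominator: s^3 + 3.9*s^2 + 4.82*s + 1.872 = (s + 1.3)(s + 0.8)(s + 1.8). Poles: -0.8, -1.3, -1.8. Stable (all poles in LHP)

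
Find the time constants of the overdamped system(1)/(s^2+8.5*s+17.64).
Overdamped: real poles at -3.6, -4.9. τ = -1/pole → τ₁ = 0.2778, τ₂ = 0.2041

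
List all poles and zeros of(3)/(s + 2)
Set denominator = 0: s + 2 = 0 → Poles: -2
Numerator is a nonzero constant (3) → Zeros: none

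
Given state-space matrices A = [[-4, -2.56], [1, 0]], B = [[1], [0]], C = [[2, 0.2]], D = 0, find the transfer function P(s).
P(s) = C(sI - A)⁻¹B + D.
Characteristic polynomial det(sI - A) = s^2 + 4*s + 2.56.
Numerator from C·adj(sI-A)·B + D·det(sI-A) = 2*s + 0.2.
P(s) = (2*s + 0.2)/(s^2 + 4*s + 2.56)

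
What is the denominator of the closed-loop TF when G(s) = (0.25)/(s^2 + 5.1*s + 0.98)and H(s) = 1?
Characteristic poly = G_den * H_den + G_num * H_num = (s^2 + 5.1*s + 0.98) + (0.25) = s^2 + 5.1*s + 1.23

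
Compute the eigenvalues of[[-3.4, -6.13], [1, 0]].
Eigenvalues solve det(λI - A) = 0.
Characteristic polynomial: λ^2 + 3.4*λ + 6.13 = 0.
Roots: -1.7 + 1.8j, -1.7 - 1.8j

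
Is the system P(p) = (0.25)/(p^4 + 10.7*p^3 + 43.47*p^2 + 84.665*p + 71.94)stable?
Denominator: p^4 + 10.7*p^3 + 43.47*p^2 + 84.665*p + 71.94 = (p + 3.3)(p + 4)(p^2 + 3.4*p + 5.45). Poles: -1.7 + 1.6j, -1.7 - 1.6j, -3.3, -4. All Re(p)<0: Yes (stable)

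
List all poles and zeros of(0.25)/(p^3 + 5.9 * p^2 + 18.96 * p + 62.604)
Set denominator = 0: p^3 + 5.9*p^2 + 18.96*p + 62.604 = (p + 4.7)(p^2 + 1.2*p + 13.32) = 0 → Poles: -0.6 + 3.6j, -0.6 - 3.6j, -4.7
Numerator is a nonzero constant (0.25) → Zeros: none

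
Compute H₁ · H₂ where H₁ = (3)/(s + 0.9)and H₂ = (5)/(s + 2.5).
Series: H = H₁ · H₂ = (n₁·n₂)/(d₁·d₂).
Num: n₁·n₂ = 15. Den: d₁·d₂ = s^2 + 3.4*s + 2.25.
H(s) = (15)/(s^2 + 3.4*s + 2.25)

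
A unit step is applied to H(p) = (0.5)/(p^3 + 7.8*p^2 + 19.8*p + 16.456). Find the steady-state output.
FVT: lim_{t→∞} y(t) = lim_{p→0} p*Y(p) where Y(p) = H(p)/p.
= lim_{p→0} H(p) = H(0) = num(0)/den(0) = 0.5/16.456 = 0.03038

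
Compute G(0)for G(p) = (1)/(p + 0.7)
DC gain = G(0) = num(0)/den(0) = 1/0.7 = 1.429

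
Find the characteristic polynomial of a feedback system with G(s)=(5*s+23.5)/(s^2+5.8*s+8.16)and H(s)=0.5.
Characteristic poly = G_den * H_den + G_num * H_num = (s^2 + 5.8*s + 8.16) + (2.5*s + 11.75) = s^2 + 8.3*s + 19.91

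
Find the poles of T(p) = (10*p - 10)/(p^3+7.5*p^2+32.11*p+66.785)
Set denominator = 0: p^3 + 7.5*p^2 + 32.11*p + 66.785 = (p + 3.7)(p^2 + 3.8*p + 18.05) = 0 → Poles: -1.9 + 3.8j, -1.9 - 3.8j, -3.7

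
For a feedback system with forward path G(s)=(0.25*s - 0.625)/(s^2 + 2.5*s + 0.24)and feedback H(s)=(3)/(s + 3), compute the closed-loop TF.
Closed-loop T = G/(1+GH).
Numerator: G_num * H_den = 0.25*s^2 + 0.125*s - 1.875.
Denominator: G_den * H_den + G_num * H_num = (s^3 + 5.5*s^2 + 7.74*s + 0.72) + (0.75*s - 1.875) = s^3 + 5.5*s^2 + 8.49*s - 1.155.
T(s) = (0.25*s^2 + 0.125*s - 1.875)/(s^3 + 5.5*s^2 + 8.49*s - 1.155)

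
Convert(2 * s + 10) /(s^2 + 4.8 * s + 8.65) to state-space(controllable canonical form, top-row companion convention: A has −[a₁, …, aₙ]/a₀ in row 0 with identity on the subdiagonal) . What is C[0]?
Reachable canonical form: C = numerator coefficients (right-aligned, zero-padded to length n).
num = 2*s + 10, C = [[2, 10]].
C[0] = 2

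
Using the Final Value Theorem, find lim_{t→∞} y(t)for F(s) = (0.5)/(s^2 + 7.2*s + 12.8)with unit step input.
FVT: lim_{t→∞} y(t) = lim_{s→0} s*Y(s) where Y(s) = F(s)/s.
= lim_{s→0} F(s) = F(0) = num(0)/den(0) = 0.5/12.8 = 0.03906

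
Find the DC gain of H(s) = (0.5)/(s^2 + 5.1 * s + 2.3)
DC gain = H(0) = num(0)/den(0) = 0.5/2.3 = 0.2174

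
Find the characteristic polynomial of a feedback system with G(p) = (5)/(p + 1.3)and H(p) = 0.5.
Characteristic poly = G_den * H_den + G_num * H_num = (p + 1.3) + (2.5) = p + 3.8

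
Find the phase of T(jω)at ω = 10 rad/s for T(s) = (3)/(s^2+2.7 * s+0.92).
Substitute s = j*10: T(j10) = -0.0281855 - 0.00768075j.
∠T(j10) = atan2(Im, Re) = atan2(-0.00768075, -0.0281855) = -164.76°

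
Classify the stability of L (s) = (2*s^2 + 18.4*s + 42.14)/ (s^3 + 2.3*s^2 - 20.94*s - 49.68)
Denominator: s^3 + 2.3*s^2 - 20.94*s - 49.68 = (s - 4.6)(s + 2.4)(s + 4.5). Poles: -2.4, -4.5, 4.6. Unstable (1 pole(s) in RHP)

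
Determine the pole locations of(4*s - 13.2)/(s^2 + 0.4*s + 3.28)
Set denominator = 0: s^2 + 0.4*s + 3.28 = 0 → Poles: -0.2 + 1.8j, -0.2 - 1.8j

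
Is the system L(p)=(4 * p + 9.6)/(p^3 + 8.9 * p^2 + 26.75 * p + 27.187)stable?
Denominator: p^3 + 8.9*p^2 + 26.75*p + 27.187 = (p + 3.1)(p^2 + 5.8*p + 8.77). Poles: -2.9 + 0.6j, -2.9 - 0.6j, -3.1. All Re(p)<0: Yes (stable)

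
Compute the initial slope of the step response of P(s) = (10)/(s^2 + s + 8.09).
IVT: y'(0⁺) = lim_{s→∞} s²·Y(s) = lim_{s→∞} s·P(s).
deg(num) = 0, deg(den) = 2, relative degree = 2 ≥ 2, so s·P(s) → 0. Initial slope = 0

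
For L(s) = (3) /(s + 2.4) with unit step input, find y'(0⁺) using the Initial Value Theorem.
IVT: y'(0⁺) = lim_{s→∞} s²·Y(s) = lim_{s→∞} s·L(s).
deg(num) = 0, deg(den) = 1, relative degree = 1, so s·L(s) → (leading num)/(leading den) = 3/1 = 3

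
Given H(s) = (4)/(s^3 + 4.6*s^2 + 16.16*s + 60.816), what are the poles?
Set denominator = 0: s^3 + 4.6*s^2 + 16.16*s + 60.816 = (s + 4.2)(s^2 + 0.4*s + 14.48) = 0 → Poles: -0.2 + 3.8j, -0.2 - 3.8j, -4.2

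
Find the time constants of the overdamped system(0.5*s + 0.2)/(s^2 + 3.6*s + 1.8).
Overdamped: real poles at -3, -0.6. τ = -1/pole → τ₁ = 0.3333, τ₂ = 1.667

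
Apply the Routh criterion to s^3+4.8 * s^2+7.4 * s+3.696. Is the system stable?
Routh array:
s^3: [1, 7.4]; s^2: [4.8, 3.696]; s^1: [6.63]; s^0: [3.696]
First column: [1, 4.8, 6.63, 3.696]. Sign changes = 0.
Yes, stable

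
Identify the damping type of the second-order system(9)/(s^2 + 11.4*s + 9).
Standard form: ωn²/(s²+2ζωn·s+ωn²) gives ωn=3, ζ=1.9.
Overdamped (ζ = 1.9 > 1)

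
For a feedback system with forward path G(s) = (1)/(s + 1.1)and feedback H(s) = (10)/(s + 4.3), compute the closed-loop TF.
Closed-loop T = G/(1+GH).
Numerator: G_num * H_den = s + 4.3.
Denominator: G_den * H_den + G_num * H_num = (s^2 + 5.4*s + 4.73) + (10) = s^2 + 5.4*s + 14.73.
T(s) = (s + 4.3)/(s^2 + 5.4*s + 14.73)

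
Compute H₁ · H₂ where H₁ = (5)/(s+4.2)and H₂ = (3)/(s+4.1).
Series: H = H₁ · H₂ = (n₁·n₂)/(d₁·d₂).
Num: n₁·n₂ = 15. Den: d₁·d₂ = s^2 + 8.3*s + 17.22.
H(s) = (15)/(s^2 + 8.3*s + 17.22)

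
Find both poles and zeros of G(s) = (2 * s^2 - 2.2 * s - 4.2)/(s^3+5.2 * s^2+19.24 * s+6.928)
Set denominator = 0: s^3 + 5.2*s^2 + 19.24*s + 6.928 = (s + 0.4)(s^2 + 4.8*s + 17.32) = 0 → Poles: -0.4, -2.4 + 3.4j, -2.4 - 3.4j
Set numerator = 0: 2*s^2 - 2.2*s - 4.2 = 2*(s - 2.1)(s + 1) = 0 → Zeros: -1, 2.1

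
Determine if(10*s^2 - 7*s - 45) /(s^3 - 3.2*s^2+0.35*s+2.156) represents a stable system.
Denominator: s^3 - 3.2*s^2 + 0.35*s + 2.156 = (s - 2.8)(s + 0.7)(s - 1.1). Poles: -0.7, 1.1, 2.8. All Re(p)<0: No (unstable)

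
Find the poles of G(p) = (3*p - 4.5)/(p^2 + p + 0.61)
Set denominator = 0: p^2 + p + 0.61 = 0 → Poles: -0.5 + 0.6j, -0.5 - 0.6j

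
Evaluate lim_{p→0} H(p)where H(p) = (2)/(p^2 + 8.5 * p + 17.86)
DC gain = H(0) = num(0)/den(0) = 2/17.86 = 0.112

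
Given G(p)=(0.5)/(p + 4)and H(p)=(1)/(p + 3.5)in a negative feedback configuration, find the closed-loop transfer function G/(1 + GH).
Closed-loop T = G/(1+GH).
Numerator: G_num * H_den = 0.5*p + 1.75.
Denominator: G_den * H_den + G_num * H_num = (p^2 + 7.5*p + 14) + (0.5) = p^2 + 7.5*p + 14.5.
T(p) = (0.5*p + 1.75)/(p^2 + 7.5*p + 14.5)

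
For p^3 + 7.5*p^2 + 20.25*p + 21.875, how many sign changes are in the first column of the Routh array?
Routh array:
p^3: [1, 20.25]; p^2: [7.5, 21.875]; p^1: [17.3333]; p^0: [21.875]
First column: [1, 7.5, 17.3333, 21.875]. Sign changes = 0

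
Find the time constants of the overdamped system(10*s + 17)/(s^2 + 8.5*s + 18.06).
Overdamped: real poles at -4.3, -4.2. τ = -1/pole → τ₁ = 0.2326, τ₂ = 0.2381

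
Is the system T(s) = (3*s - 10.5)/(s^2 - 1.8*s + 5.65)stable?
Denominator: s^2 - 1.8*s + 5.65. Poles: 0.9 + 2.2j, 0.9 - 2.2j. All Re(p)<0: No (unstable)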